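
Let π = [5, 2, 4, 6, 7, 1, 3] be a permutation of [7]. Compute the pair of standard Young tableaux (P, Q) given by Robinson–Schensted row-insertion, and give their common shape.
P = [1, 3, 6, 7] / [2, 4] / [5];  Q = [1, 3, 4, 5] / [2, 7] / [6];  common shape = (4, 2, 1)

Row-insert the values π_1, π_2, … into P one at a time, bumping the leftmost entry strictly greater than the inserted value down to the next row. The recording tableau Q records, in position (i, j), the step at which that cell was added to P.
  Insert 5 (step 1): P = [5];  Q = [1]
  Insert 2 (step 2): P = [2] / [5];  Q = [1] / [2]
  Insert 4 (step 3): P = [2, 4] / [5];  Q = [1, 3] / [2]
  Insert 6 (step 4): P = [2, 4, 6] / [5];  Q = [1, 3, 4] / [2]
  Insert 7 (step 5): P = [2, 4, 6, 7] / [5];  Q = [1, 3, 4, 5] / [2]
  Insert 1 (step 6): P = [1, 4, 6, 7] / [2] / [5];  Q = [1, 3, 4, 5] / [2] / [6]
  Insert 3 (step 7): P = [1, 3, 6, 7] / [2, 4] / [5];  Q = [1, 3, 4, 5] / [2, 7] / [6]
Final shape: (4, 2, 1).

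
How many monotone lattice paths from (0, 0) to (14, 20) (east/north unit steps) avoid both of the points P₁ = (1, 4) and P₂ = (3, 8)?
Number of paths = 930969045

Inclusion–exclusion. Total paths: C(34, 14) = 1391975640. Through P₁: C(5, 1)·C(29, 13) = 339319575. Through P₂: C(11, 3)·C(23, 11) = 223092870. Since P₁ is strictly southwest of P₂, a monotone path through both must visit P₁ then P₂; paths through both = C(5, 1)·C(6, 2)·C(23, 11) = 101405850. Avoid both = 1391975640 − 339319575 − 223092870 + 101405850 = 930969045.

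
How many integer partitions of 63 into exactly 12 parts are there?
p(63, 12 parts) = 111036

Partitions of n into exactly k parts are in bijection with partitions of n − k into at most k parts (subtract 1 from each part). So p(63, exactly 12) = p(51, parts ≤ 12). Computing via the recurrence p(m, j) = p(m, j−1) + p(m−j, j) gives 111036.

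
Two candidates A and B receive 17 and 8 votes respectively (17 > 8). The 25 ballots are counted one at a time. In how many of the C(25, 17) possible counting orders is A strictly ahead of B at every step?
Strict-lead orderings = 389367

Total orderings of the 25 votes with 17 for A: C(25, 17) = 1081575. By the Bertrand ballot formula (Cycle Lemma / reflection principle), the number of orderings in which A is strictly ahead of B throughout is (p − q)/(p + q) · C(p + q, p) = (17 − 8)/(17 + 8) · 1081575 = 389367.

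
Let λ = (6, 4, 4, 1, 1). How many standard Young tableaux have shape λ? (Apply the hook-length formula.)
# SYT of shape (6, 4, 4, 1, 1) = 411840

Hook-length formula: f^λ = n! / Π hook(c), product over all cells c of the Young diagram. For λ = (6, 4, 4, 1, 1), n = 16 boxes. Hook lengths by row (left-to-right, top-to-bottom): [10, 7, 6, 5, 2, 1]; [7, 4, 3, 2]; [6, 3, 2, 1]; [2]; [1]. Product of hooks = 50803200. So f^λ = 16! / 50803200 = 20922789888000 / 50803200 = 411840.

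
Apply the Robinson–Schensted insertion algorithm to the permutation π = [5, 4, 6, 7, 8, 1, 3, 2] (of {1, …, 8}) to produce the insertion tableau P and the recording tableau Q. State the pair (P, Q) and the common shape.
P = [1, 2, 7, 8] / [3, 6] / [4] / [5];  Q = [1, 3, 4, 5] / [2, 7] / [6] / [8];  common shape = (4, 2, 1, 1)

Row-insert the values π_1, π_2, … into P one at a time, bumping the leftmost entry strictly greater than the inserted value down to the next row. The recording tableau Q records, in position (i, j), the step at which that cell was added to P.
  Insert 5 (step 1): P = [5];  Q = [1]
  Insert 4 (step 2): P = [4] / [5];  Q = [1] / [2]
  Insert 6 (step 3): P = [4, 6] / [5];  Q = [1, 3] / [2]
  Insert 7 (step 4): P = [4, 6, 7] / [5];  Q = [1, 3, 4] / [2]
  Insert 8 (step 5): P = [4, 6, 7, 8] / [5];  Q = [1, 3, 4, 5] / [2]
  Insert 1 (step 6): P = [1, 6, 7, 8] / [4] / [5];  Q = [1, 3, 4, 5] / [2] / [6]
  Insert 3 (step 7): P = [1, 3, 7, 8] / [4, 6] / [5];  Q = [1, 3, 4, 5] / [2, 7] / [6]
  Insert 2 (step 8): P = [1, 2, 7, 8] / [3, 6] / [4] / [5];  Q = [1, 3, 4, 5] / [2, 7] / [6] / [8]
Final shape: (4, 2, 1, 1).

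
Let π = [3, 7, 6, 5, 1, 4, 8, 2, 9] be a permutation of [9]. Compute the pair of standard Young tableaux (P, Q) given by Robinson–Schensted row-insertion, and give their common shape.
P = [1, 2, 8, 9] / [3, 4] / [5] / [6] / [7];  Q = [1, 2, 7, 9] / [3, 6] / [4] / [5] / [8];  common shape = (4, 2, 1, 1, 1)

Row-insert the values π_1, π_2, … into P one at a time, bumping the leftmost entry strictly greater than the inserted value down to the next row. The recording tableau Q records, in position (i, j), the step at which that cell was added to P.
  Insert 3 (step 1): P = [3];  Q = [1]
  Insert 7 (step 2): P = [3, 7];  Q = [1, 2]
  Insert 6 (step 3): P = [3, 6] / [7];  Q = [1, 2] / [3]
  Insert 5 (step 4): P = [3, 5] / [6] / [7];  Q = [1, 2] / [3] / [4]
  Insert 1 (step 5): P = [1, 5] / [3] / [6] / [7];  Q = [1, 2] / [3] / [4] / [5]
  Insert 4 (step 6): P = [1, 4] / [3, 5] / [6] / [7];  Q = [1, 2] / [3, 6] / [4] / [5]
  Insert 8 (step 7): P = [1, 4, 8] / [3, 5] / [6] / [7];  Q = [1, 2, 7] / [3, 6] / [4] / [5]
  Insert 2 (step 8): P = [1, 2, 8] / [3, 4] / [5] / [6] / [7];  Q = [1, 2, 7] / [3, 6] / [4] / [5] / [8]
  Insert 9 (step 9): P = [1, 2, 8, 9] / [3, 4] / [5] / [6] / [7];  Q = [1, 2, 7, 9] / [3, 6] / [4] / [5] / [8]
Final shape: (4, 2, 1, 1, 1).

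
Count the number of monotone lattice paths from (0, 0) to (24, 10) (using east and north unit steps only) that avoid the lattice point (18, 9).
Number of paths = 98320365

Total paths from (0, 0) to (24, 10): C(34, 24) = 131128140. Paths through (18, 9): (paths (0, 0) → (18, 9)) × (paths (18, 9) → (24, 10)) = C(27, 18) · C(7, 6) = 4686825 · 7 = 32807775. Avoidance count = 131128140 − 32807775 = 98320365.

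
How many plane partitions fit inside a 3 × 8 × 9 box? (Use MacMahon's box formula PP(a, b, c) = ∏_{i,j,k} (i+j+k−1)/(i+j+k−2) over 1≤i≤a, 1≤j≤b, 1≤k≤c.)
PP(3, 8, 9) = 198520691512

Evaluate the triple product over i = 1..3, j = 1..8, k = 1..9. The factors are (2/1) · (3/2) · (4/3) · (5/4) · (6/5) · (7/6) · (8/7) · (9/8) · … (216 factors total). The numerators and denominators telescope so the product is an integer; carrying out the multiplication exactly gives PP(3, 8, 9) = 198520691512.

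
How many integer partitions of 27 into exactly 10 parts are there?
p(27, 10 parts) = 267

Partitions of n into exactly k parts are in bijection with partitions of n − k into at most k parts (subtract 1 from each part). So p(27, exactly 10) = p(17, parts ≤ 10). Computing via the recurrence p(m, j) = p(m, j−1) + p(m−j, j) gives 267.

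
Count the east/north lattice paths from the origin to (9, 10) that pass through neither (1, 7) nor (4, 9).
Number of paths = 87248

Inclusion–exclusion. Total paths: C(19, 9) = 92378. Through P₁: C(8, 1)·C(11, 8) = 1320. Through P₂: C(13, 4)·C(6, 5) = 4290. Since P₁ is strictly southwest of P₂, a monotone path through both must visit P₁ then P₂; paths through both = C(8, 1)·C(5, 3)·C(6, 5) = 480. Avoid both = 92378 − 1320 − 4290 + 480 = 87248.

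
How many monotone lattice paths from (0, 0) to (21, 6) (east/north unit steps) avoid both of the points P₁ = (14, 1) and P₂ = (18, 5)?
Number of paths = 153734

Inclusion–exclusion. Total paths: C(27, 21) = 296010. Through P₁: C(15, 14)·C(12, 7) = 11880. Through P₂: C(23, 18)·C(4, 3) = 134596. Since P₁ is strictly southwest of P₂, a monotone path through both must visit P₁ then P₂; paths through both = C(15, 14)·C(8, 4)·C(4, 3) = 4200. Avoid both = 296010 − 11880 − 134596 + 4200 = 153734.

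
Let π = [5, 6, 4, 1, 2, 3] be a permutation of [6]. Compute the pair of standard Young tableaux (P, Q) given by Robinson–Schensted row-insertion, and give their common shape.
P = [1, 2, 3] / [4, 6] / [5];  Q = [1, 2, 6] / [3, 5] / [4];  common shape = (3, 2, 1)

Row-insert the values π_1, π_2, … into P one at a time, bumping the leftmost entry strictly greater than the inserted value down to the next row. The recording tableau Q records, in position (i, j), the step at which that cell was added to P.
  Insert 5 (step 1): P = [5];  Q = [1]
  Insert 6 (step 2): P = [5, 6];  Q = [1, 2]
  Insert 4 (step 3): P = [4, 6] / [5];  Q = [1, 2] / [3]
  Insert 1 (step 4): P = [1, 6] / [4] / [5];  Q = [1, 2] / [3] / [4]
  Insert 2 (step 5): P = [1, 2] / [4, 6] / [5];  Q = [1, 2] / [3, 5] / [4]
  Insert 3 (step 6): P = [1, 2, 3] / [4, 6] / [5];  Q = [1, 2, 6] / [3, 5] / [4]
Final shape: (3, 2, 1).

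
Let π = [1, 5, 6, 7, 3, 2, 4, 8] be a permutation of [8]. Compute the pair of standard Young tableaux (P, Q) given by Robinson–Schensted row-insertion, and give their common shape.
P = [1, 2, 4, 7, 8] / [3, 6] / [5];  Q = [1, 2, 3, 4, 8] / [5, 7] / [6];  common shape = (5, 2, 1)

Row-insert the values π_1, π_2, … into P one at a time, bumping the leftmost entry strictly greater than the inserted value down to the next row. The recording tableau Q records, in position (i, j), the step at which that cell was added to P.
  Insert 1 (step 1): P = [1];  Q = [1]
  Insert 5 (step 2): P = [1, 5];  Q = [1, 2]
  Insert 6 (step 3): P = [1, 5, 6];  Q = [1, 2, 3]
  Insert 7 (step 4): P = [1, 5, 6, 7];  Q = [1, 2, 3, 4]
  Insert 3 (step 5): P = [1, 3, 6, 7] / [5];  Q = [1, 2, 3, 4] / [5]
  Insert 2 (step 6): P = [1, 2, 6, 7] / [3] / [5];  Q = [1, 2, 3, 4] / [5] / [6]
  Insert 4 (step 7): P = [1, 2, 4, 7] / [3, 6] / [5];  Q = [1, 2, 3, 4] / [5, 7] / [6]
  Insert 8 (step 8): P = [1, 2, 4, 7, 8] / [3, 6] / [5];  Q = [1, 2, 3, 4, 8] / [5, 7] / [6]
Final shape: (5, 2, 1).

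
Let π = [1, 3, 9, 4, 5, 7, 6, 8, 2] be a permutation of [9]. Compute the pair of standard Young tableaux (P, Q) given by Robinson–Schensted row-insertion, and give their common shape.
P = [1, 2, 4, 5, 6, 8] / [3] / [7] / [9];  Q = [1, 2, 3, 5, 6, 8] / [4] / [7] / [9];  common shape = (6, 1, 1, 1)

Row-insert the values π_1, π_2, … into P one at a time, bumping the leftmost entry strictly greater than the inserted value down to the next row. The recording tableau Q records, in position (i, j), the step at which that cell was added to P.
  Insert 1 (step 1): P = [1];  Q = [1]
  Insert 3 (step 2): P = [1, 3];  Q = [1, 2]
  Insert 9 (step 3): P = [1, 3, 9];  Q = [1, 2, 3]
  Insert 4 (step 4): P = [1, 3, 4] / [9];  Q = [1, 2, 3] / [4]
  Insert 5 (step 5): P = [1, 3, 4, 5] / [9];  Q = [1, 2, 3, 5] / [4]
  Insert 7 (step 6): P = [1, 3, 4, 5, 7] / [9];  Q = [1, 2, 3, 5, 6] / [4]
  Insert 6 (step 7): P = [1, 3, 4, 5, 6] / [7] / [9];  Q = [1, 2, 3, 5, 6] / [4] / [7]
  Insert 8 (step 8): P = [1, 3, 4, 5, 6, 8] / [7] / [9];  Q = [1, 2, 3, 5, 6, 8] / [4] / [7]
  Insert 2 (step 9): P = [1, 2, 4, 5, 6, 8] / [3] / [7] / [9];  Q = [1, 2, 3, 5, 6, 8] / [4] / [7] / [9]
Final shape: (6, 1, 1, 1).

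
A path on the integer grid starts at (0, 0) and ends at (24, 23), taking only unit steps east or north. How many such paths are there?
Number of paths = 16123801841550

A monotone lattice path from (0, 0) to (24, 23) consists of 24 east steps and 23 north steps in some order, so it is determined by which 24 of the 47 steps are east. The count is C(47, 24) = 16123801841550.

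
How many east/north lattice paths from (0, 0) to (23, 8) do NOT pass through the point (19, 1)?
Number of paths = 7882125

Total paths from (0, 0) to (23, 8): C(31, 23) = 7888725. Paths through (19, 1): (paths (0, 0) → (19, 1)) × (paths (19, 1) → (23, 8)) = C(20, 19) · C(11, 4) = 20 · 330 = 6600. Avoidance count = 7888725 − 6600 = 7882125.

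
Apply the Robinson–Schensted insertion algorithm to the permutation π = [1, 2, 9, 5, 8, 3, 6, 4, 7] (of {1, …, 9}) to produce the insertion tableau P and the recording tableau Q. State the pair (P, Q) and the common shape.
P = [1, 2, 3, 4, 7] / [5, 6] / [8] / [9];  Q = [1, 2, 3, 5, 9] / [4, 7] / [6] / [8];  common shape = (5, 2, 1, 1)

Row-insert the values π_1, π_2, … into P one at a time, bumping the leftmost entry strictly greater than the inserted value down to the next row. The recording tableau Q records, in position (i, j), the step at which that cell was added to P.
  Insert 1 (step 1): P = [1];  Q = [1]
  Insert 2 (step 2): P = [1, 2];  Q = [1, 2]
  Insert 9 (step 3): P = [1, 2, 9];  Q = [1, 2, 3]
  Insert 5 (step 4): P = [1, 2, 5] / [9];  Q = [1, 2, 3] / [4]
  Insert 8 (step 5): P = [1, 2, 5, 8] / [9];  Q = [1, 2, 3, 5] / [4]
  Insert 3 (step 6): P = [1, 2, 3, 8] / [5] / [9];  Q = [1, 2, 3, 5] / [4] / [6]
  Insert 6 (step 7): P = [1, 2, 3, 6] / [5, 8] / [9];  Q = [1, 2, 3, 5] / [4, 7] / [6]
  Insert 4 (step 8): P = [1, 2, 3, 4] / [5, 6] / [8] / [9];  Q = [1, 2, 3, 5] / [4, 7] / [6] / [8]
  Insert 7 (step 9): P = [1, 2, 3, 4, 7] / [5, 6] / [8] / [9];  Q = [1, 2, 3, 5, 9] / [4, 7] / [6] / [8]
Final shape: (5, 2, 1, 1).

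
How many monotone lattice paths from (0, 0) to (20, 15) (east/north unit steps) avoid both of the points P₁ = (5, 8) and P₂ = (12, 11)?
Number of paths = 2435622222

Inclusion–exclusion. Total paths: C(35, 20) = 3247943160. Through P₁: C(13, 5)·C(22, 15) = 219490128. Through P₂: C(23, 12)·C(12, 8) = 669278610. Since P₁ is strictly southwest of P₂, a monotone path through both must visit P₁ then P₂; paths through both = C(13, 5)·C(10, 7)·C(12, 8) = 76447800. Avoid both = 3247943160 − 219490128 − 669278610 + 76447800 = 2435622222.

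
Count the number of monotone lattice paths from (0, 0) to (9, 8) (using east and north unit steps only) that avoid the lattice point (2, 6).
Number of paths = 23302

Total paths from (0, 0) to (9, 8): C(17, 9) = 24310. Paths through (2, 6): (paths (0, 0) → (2, 6)) × (paths (2, 6) → (9, 8)) = C(8, 2) · C(9, 7) = 28 · 36 = 1008. Avoidance count = 24310 − 1008 = 23302.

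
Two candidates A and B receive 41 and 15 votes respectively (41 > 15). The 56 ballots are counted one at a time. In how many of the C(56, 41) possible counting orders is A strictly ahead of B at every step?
Strict-lead orderings = 7546151552940

Total orderings of the 56 votes with 41 for A: C(56, 41) = 16253249498640. By the Bertrand ballot formula (Cycle Lemma / reflection principle), the number of orderings in which A is strictly ahead of B throughout is (p − q)/(p + q) · C(p + q, p) = (41 − 15)/(41 + 15) · 16253249498640 = 7546151552940.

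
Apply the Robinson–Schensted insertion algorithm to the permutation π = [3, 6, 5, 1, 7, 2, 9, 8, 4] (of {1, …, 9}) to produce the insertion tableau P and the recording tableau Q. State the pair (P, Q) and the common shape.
P = [1, 2, 4, 8] / [3, 5, 7] / [6, 9];  Q = [1, 2, 5, 7] / [3, 6, 8] / [4, 9];  common shape = (4, 3, 2)

Row-insert the values π_1, π_2, … into P one at a time, bumping the leftmost entry strictly greater than the inserted value down to the next row. The recording tableau Q records, in position (i, j), the step at which that cell was added to P.
  Insert 3 (step 1): P = [3];  Q = [1]
  Insert 6 (step 2): P = [3, 6];  Q = [1, 2]
  Insert 5 (step 3): P = [3, 5] / [6];  Q = [1, 2] / [3]
  Insert 1 (step 4): P = [1, 5] / [3] / [6];  Q = [1, 2] / [3] / [4]
  Insert 7 (step 5): P = [1, 5, 7] / [3] / [6];  Q = [1, 2, 5] / [3] / [4]
  Insert 2 (step 6): P = [1, 2, 7] / [3, 5] / [6];  Q = [1, 2, 5] / [3, 6] / [4]
  Insert 9 (step 7): P = [1, 2, 7, 9] / [3, 5] / [6];  Q = [1, 2, 5, 7] / [3, 6] / [4]
  Insert 8 (step 8): P = [1, 2, 7, 8] / [3, 5, 9] / [6];  Q = [1, 2, 5, 7] / [3, 6, 8] / [4]
  Insert 4 (step 9): P = [1, 2, 4, 8] / [3, 5, 7] / [6, 9];  Q = [1, 2, 5, 7] / [3, 6, 8] / [4, 9]
Final shape: (4, 3, 2).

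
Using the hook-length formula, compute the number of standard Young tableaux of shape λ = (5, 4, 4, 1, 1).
# SYT of shape (5, 4, 4, 1, 1) = 100100

Hook-length formula: f^λ = n! / Π hook(c), product over all cells c of the Young diagram. For λ = (5, 4, 4, 1, 1), n = 15 boxes. Hook lengths by row (left-to-right, top-to-bottom): [9, 6, 5, 4, 1]; [7, 4, 3, 2]; [6, 3, 2, 1]; [2]; [1]. Product of hooks = 13063680. So f^λ = 15! / 13063680 = 1307674368000 / 13063680 = 100100.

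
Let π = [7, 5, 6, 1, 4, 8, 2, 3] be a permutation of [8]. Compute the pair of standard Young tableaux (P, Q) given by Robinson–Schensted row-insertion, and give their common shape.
P = [1, 2, 3] / [4, 6, 8] / [5] / [7];  Q = [1, 3, 6] / [2, 5, 8] / [4] / [7];  common shape = (3, 3, 1, 1)

Row-insert the values π_1, π_2, … into P one at a time, bumping the leftmost entry strictly greater than the inserted value down to the next row. The recording tableau Q records, in position (i, j), the step at which that cell was added to P.
  Insert 7 (step 1): P = [7];  Q = [1]
  Insert 5 (step 2): P = [5] / [7];  Q = [1] / [2]
  Insert 6 (step 3): P = [5, 6] / [7];  Q = [1, 3] / [2]
  Insert 1 (step 4): P = [1, 6] / [5] / [7];  Q = [1, 3] / [2] / [4]
  Insert 4 (step 5): P = [1, 4] / [5, 6] / [7];  Q = [1, 3] / [2, 5] / [4]
  Insert 8 (step 6): P = [1, 4, 8] / [5, 6] / [7];  Q = [1, 3, 6] / [2, 5] / [4]
  Insert 2 (step 7): P = [1, 2, 8] / [4, 6] / [5] / [7];  Q = [1, 3, 6] / [2, 5] / [4] / [7]
  Insert 3 (step 8): P = [1, 2, 3] / [4, 6, 8] / [5] / [7];  Q = [1, 3, 6] / [2, 5, 8] / [4] / [7]
Final shape: (3, 3, 1, 1).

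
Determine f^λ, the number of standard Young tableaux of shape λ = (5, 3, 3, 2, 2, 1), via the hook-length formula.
# SYT of shape (5, 3, 3, 2, 2, 1) = 648648

Hook-length formula: f^λ = n! / Π hook(c), product over all cells c of the Young diagram. For λ = (5, 3, 3, 2, 2, 1), n = 16 boxes. Hook lengths by row (left-to-right, top-to-bottom): [10, 8, 5, 2, 1]; [7, 5, 2]; [6, 4, 1]; [4, 2]; [3, 1]; [1]. Product of hooks = 32256000. So f^λ = 16! / 32256000 = 20922789888000 / 32256000 = 648648.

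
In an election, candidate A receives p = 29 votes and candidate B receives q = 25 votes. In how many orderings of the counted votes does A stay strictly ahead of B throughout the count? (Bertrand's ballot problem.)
Strict-lead orderings = 124680849918352

Total orderings of the 54 votes with 29 for A: C(54, 29) = 1683191473897752. By the Bertrand ballot formula (Cycle Lemma / reflection principle), the number of orderings in which A is strictly ahead of B throughout is (p − q)/(p + q) · C(p + q, p) = (29 − 25)/(29 + 25) · 1683191473897752 = 124680849918352.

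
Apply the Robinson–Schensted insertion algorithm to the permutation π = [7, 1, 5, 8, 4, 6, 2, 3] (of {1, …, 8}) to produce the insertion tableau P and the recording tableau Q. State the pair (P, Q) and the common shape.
P = [1, 2, 3] / [4, 6] / [5, 8] / [7];  Q = [1, 3, 4] / [2, 6] / [5, 8] / [7];  common shape = (3, 2, 2, 1)

Row-insert the values π_1, π_2, … into P one at a time, bumping the leftmost entry strictly greater than the inserted value down to the next row. The recording tableau Q records, in position (i, j), the step at which that cell was added to P.
  Insert 7 (step 1): P = [7];  Q = [1]
  Insert 1 (step 2): P = [1] / [7];  Q = [1] / [2]
  Insert 5 (step 3): P = [1, 5] / [7];  Q = [1, 3] / [2]
  Insert 8 (step 4): P = [1, 5, 8] / [7];  Q = [1, 3, 4] / [2]
  Insert 4 (step 5): P = [1, 4, 8] / [5] / [7];  Q = [1, 3, 4] / [2] / [5]
  Insert 6 (step 6): P = [1, 4, 6] / [5, 8] / [7];  Q = [1, 3, 4] / [2, 6] / [5]
  Insert 2 (step 7): P = [1, 2, 6] / [4, 8] / [5] / [7];  Q = [1, 3, 4] / [2, 6] / [5] / [7]
  Insert 3 (step 8): P = [1, 2, 3] / [4, 6] / [5, 8] / [7];  Q = [1, 3, 4] / [2, 6] / [5, 8] / [7]
Final shape: (3, 2, 2, 1).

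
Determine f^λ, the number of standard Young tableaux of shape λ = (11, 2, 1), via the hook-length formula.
# SYT of shape (11, 2, 1) = 560

Hook-length formula: f^λ = n! / Π hook(c), product over all cells c of the Young diagram. For λ = (11, 2, 1), n = 14 boxes. Hook lengths by row (left-to-right, top-to-bottom): [13, 11, 9, 8, 7, 6, 5, 4, 3, 2, 1]; [3, 1]; [1]. Product of hooks = 155675520. So f^λ = 14! / 155675520 = 87178291200 / 155675520 = 560.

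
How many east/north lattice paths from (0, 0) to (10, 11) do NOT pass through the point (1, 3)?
Number of paths = 255476

Total paths from (0, 0) to (10, 11): C(21, 10) = 352716. Paths through (1, 3): (paths (0, 0) → (1, 3)) × (paths (1, 3) → (10, 11)) = C(4, 1) · C(17, 9) = 4 · 24310 = 97240. Avoidance count = 352716 − 97240 = 255476.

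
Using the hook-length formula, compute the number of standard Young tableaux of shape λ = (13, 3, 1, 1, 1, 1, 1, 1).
# SYT of shape (13, 3, 1, 1, 1, 1, 1, 1) = 7660268

Hook-length formula: f^λ = n! / Π hook(c), product over all cells c of the Young diagram. For λ = (13, 3, 1, 1, 1, 1, 1, 1), n = 22 boxes. Hook lengths by row (left-to-right, top-to-bottom): [20, 13, 12, 10, 9, 8, 7, 6, 5, 4, 3, 2, 1]; [9, 2, 1]; [6]; [5]; [4]; [3]; [2]; [1]. Product of hooks = 146731253760000. So f^λ = 22! / 146731253760000 = 1124000727777607680000 / 146731253760000 = 7660268.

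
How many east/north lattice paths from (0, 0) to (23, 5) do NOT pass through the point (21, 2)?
Number of paths = 95750

Total paths from (0, 0) to (23, 5): C(28, 23) = 98280. Paths through (21, 2): (paths (0, 0) → (21, 2)) × (paths (21, 2) → (23, 5)) = C(23, 21) · C(5, 2) = 253 · 10 = 2530. Avoidance count = 98280 − 2530 = 95750.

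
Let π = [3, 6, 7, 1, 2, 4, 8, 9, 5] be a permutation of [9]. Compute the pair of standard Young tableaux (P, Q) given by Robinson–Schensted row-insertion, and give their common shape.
P = [1, 2, 4, 5, 9] / [3, 6, 7, 8];  Q = [1, 2, 3, 7, 8] / [4, 5, 6, 9];  common shape = (5, 4)

Row-insert the values π_1, π_2, … into P one at a time, bumping the leftmost entry strictly greater than the inserted value down to the next row. The recording tableau Q records, in position (i, j), the step at which that cell was added to P.
  Insert 3 (step 1): P = [3];  Q = [1]
  Insert 6 (step 2): P = [3, 6];  Q = [1, 2]
  Insert 7 (step 3): P = [3, 6, 7];  Q = [1, 2, 3]
  Insert 1 (step 4): P = [1, 6, 7] / [3];  Q = [1, 2, 3] / [4]
  Insert 2 (step 5): P = [1, 2, 7] / [3, 6];  Q = [1, 2, 3] / [4, 5]
  Insert 4 (step 6): P = [1, 2, 4] / [3, 6, 7];  Q = [1, 2, 3] / [4, 5, 6]
  Insert 8 (step 7): P = [1, 2, 4, 8] / [3, 6, 7];  Q = [1, 2, 3, 7] / [4, 5, 6]
  Insert 9 (step 8): P = [1, 2, 4, 8, 9] / [3, 6, 7];  Q = [1, 2, 3, 7, 8] / [4, 5, 6]
  Insert 5 (step 9): P = [1, 2, 4, 5, 9] / [3, 6, 7, 8];  Q = [1, 2, 3, 7, 8] / [4, 5, 6, 9]
Final shape: (5, 4).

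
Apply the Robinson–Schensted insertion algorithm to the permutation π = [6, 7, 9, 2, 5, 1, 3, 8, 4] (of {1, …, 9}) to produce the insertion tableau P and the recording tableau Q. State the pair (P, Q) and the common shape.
P = [1, 3, 4] / [2, 5, 8] / [6, 7, 9];  Q = [1, 2, 3] / [4, 5, 8] / [6, 7, 9];  common shape = (3, 3, 3)

Row-insert the values π_1, π_2, … into P one at a time, bumping the leftmost entry strictly greater than the inserted value down to the next row. The recording tableau Q records, in position (i, j), the step at which that cell was added to P.
  Insert 6 (step 1): P = [6];  Q = [1]
  Insert 7 (step 2): P = [6, 7];  Q = [1, 2]
  Insert 9 (step 3): P = [6, 7, 9];  Q = [1, 2, 3]
  Insert 2 (step 4): P = [2, 7, 9] / [6];  Q = [1, 2, 3] / [4]
  Insert 5 (step 5): P = [2, 5, 9] / [6, 7];  Q = [1, 2, 3] / [4, 5]
  Insert 1 (step 6): P = [1, 5, 9] / [2, 7] / [6];  Q = [1, 2, 3] / [4, 5] / [6]
  Insert 3 (step 7): P = [1, 3, 9] / [2, 5] / [6, 7];  Q = [1, 2, 3] / [4, 5] / [6, 7]
  Insert 8 (step 8): P = [1, 3, 8] / [2, 5, 9] / [6, 7];  Q = [1, 2, 3] / [4, 5, 8] / [6, 7]
  Insert 4 (step 9): P = [1, 3, 4] / [2, 5, 8] / [6, 7, 9];  Q = [1, 2, 3] / [4, 5, 8] / [6, 7, 9]
Final shape: (3, 3, 3).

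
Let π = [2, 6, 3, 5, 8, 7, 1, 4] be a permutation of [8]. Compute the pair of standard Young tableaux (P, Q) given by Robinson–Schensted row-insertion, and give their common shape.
P = [1, 3, 4, 7] / [2, 5] / [6, 8];  Q = [1, 2, 4, 5] / [3, 6] / [7, 8];  common shape = (4, 2, 2)

Row-insert the values π_1, π_2, … into P one at a time, bumping the leftmost entry strictly greater than the inserted value down to the next row. The recording tableau Q records, in position (i, j), the step at which that cell was added to P.
  Insert 2 (step 1): P = [2];  Q = [1]
  Insert 6 (step 2): P = [2, 6];  Q = [1, 2]
  Insert 3 (step 3): P = [2, 3] / [6];  Q = [1, 2] / [3]
  Insert 5 (step 4): P = [2, 3, 5] / [6];  Q = [1, 2, 4] / [3]
  Insert 8 (step 5): P = [2, 3, 5, 8] / [6];  Q = [1, 2, 4, 5] / [3]
  Insert 7 (step 6): P = [2, 3, 5, 7] / [6, 8];  Q = [1, 2, 4, 5] / [3, 6]
  Insert 1 (step 7): P = [1, 3, 5, 7] / [2, 8] / [6];  Q = [1, 2, 4, 5] / [3, 6] / [7]
  Insert 4 (step 8): P = [1, 3, 4, 7] / [2, 5] / [6, 8];  Q = [1, 2, 4, 5] / [3, 6] / [7, 8]
Final shape: (4, 2, 2).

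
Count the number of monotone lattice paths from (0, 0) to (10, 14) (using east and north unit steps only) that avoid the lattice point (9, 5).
Number of paths = 1941236

Total paths from (0, 0) to (10, 14): C(24, 10) = 1961256. Paths through (9, 5): (paths (0, 0) → (9, 5)) × (paths (9, 5) → (10, 14)) = C(14, 9) · C(10, 1) = 2002 · 10 = 20020. Avoidance count = 1961256 − 20020 = 1941236.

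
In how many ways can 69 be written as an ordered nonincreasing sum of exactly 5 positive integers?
p(69, 5 parts) = 9027

Partitions of n into exactly k parts are in bijection with partitions of n − k into at most k parts (subtract 1 from each part). So p(69, exactly 5) = p(64, parts ≤ 5). Computing via the recurrence p(m, j) = p(m, j−1) + p(m−j, j) gives 9027.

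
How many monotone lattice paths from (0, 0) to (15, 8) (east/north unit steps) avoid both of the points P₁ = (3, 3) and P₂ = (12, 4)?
Number of paths = 309854

Inclusion–exclusion. Total paths: C(23, 15) = 490314. Through P₁: C(6, 3)·C(17, 12) = 123760. Through P₂: C(16, 12)·C(7, 3) = 63700. Since P₁ is strictly southwest of P₂, a monotone path through both must visit P₁ then P₂; paths through both = C(6, 3)·C(10, 9)·C(7, 3) = 7000. Avoid both = 490314 − 123760 − 63700 + 7000 = 309854.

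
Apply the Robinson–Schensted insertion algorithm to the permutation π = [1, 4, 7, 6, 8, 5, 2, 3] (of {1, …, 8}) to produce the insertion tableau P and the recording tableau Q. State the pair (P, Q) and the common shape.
P = [1, 2, 3, 8] / [4, 5] / [6] / [7];  Q = [1, 2, 3, 5] / [4, 8] / [6] / [7];  common shape = (4, 2, 1, 1)

Row-insert the values π_1, π_2, … into P one at a time, bumping the leftmost entry strictly greater than the inserted value down to the next row. The recording tableau Q records, in position (i, j), the step at which that cell was added to P.
  Insert 1 (step 1): P = [1];  Q = [1]
  Insert 4 (step 2): P = [1, 4];  Q = [1, 2]
  Insert 7 (step 3): P = [1, 4, 7];  Q = [1, 2, 3]
  Insert 6 (step 4): P = [1, 4, 6] / [7];  Q = [1, 2, 3] / [4]
  Insert 8 (step 5): P = [1, 4, 6, 8] / [7];  Q = [1, 2, 3, 5] / [4]
  Insert 5 (step 6): P = [1, 4, 5, 8] / [6] / [7];  Q = [1, 2, 3, 5] / [4] / [6]
  Insert 2 (step 7): P = [1, 2, 5, 8] / [4] / [6] / [7];  Q = [1, 2, 3, 5] / [4] / [6] / [7]
  Insert 3 (step 8): P = [1, 2, 3, 8] / [4, 5] / [6] / [7];  Q = [1, 2, 3, 5] / [4, 8] / [6] / [7]
Final shape: (4, 2, 1, 1).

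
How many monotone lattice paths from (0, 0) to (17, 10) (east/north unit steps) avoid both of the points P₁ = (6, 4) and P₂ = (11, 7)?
Number of paths = 4151949

Inclusion–exclusion. Total paths: C(27, 17) = 8436285. Through P₁: C(10, 6)·C(17, 11) = 2598960. Through P₂: C(18, 11)·C(9, 6) = 2673216. Since P₁ is strictly southwest of P₂, a monotone path through both must visit P₁ then P₂; paths through both = C(10, 6)·C(8, 5)·C(9, 6) = 987840. Avoid both = 8436285 − 2598960 − 2673216 + 987840 = 4151949.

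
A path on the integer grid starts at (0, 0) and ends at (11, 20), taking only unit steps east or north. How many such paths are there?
Number of paths = 84672315

A monotone lattice path from (0, 0) to (11, 20) consists of 11 east steps and 20 north steps in some order, so it is determined by which 11 of the 31 steps are east. The count is C(31, 11) = 84672315.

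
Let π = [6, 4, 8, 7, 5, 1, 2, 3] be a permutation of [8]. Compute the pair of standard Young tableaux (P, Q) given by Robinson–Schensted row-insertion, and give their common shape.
P = [1, 2, 3] / [4, 5] / [6, 7] / [8];  Q = [1, 3, 8] / [2, 4] / [5, 7] / [6];  common shape = (3, 2, 2, 1)

Row-insert the values π_1, π_2, … into P one at a time, bumping the leftmost entry strictly greater than the inserted value down to the next row. The recording tableau Q records, in position (i, j), the step at which that cell was added to P.
  Insert 6 (step 1): P = [6];  Q = [1]
  Insert 4 (step 2): P = [4] / [6];  Q = [1] / [2]
  Insert 8 (step 3): P = [4, 8] / [6];  Q = [1, 3] / [2]
  Insert 7 (step 4): P = [4, 7] / [6, 8];  Q = [1, 3] / [2, 4]
  Insert 5 (step 5): P = [4, 5] / [6, 7] / [8];  Q = [1, 3] / [2, 4] / [5]
  Insert 1 (step 6): P = [1, 5] / [4, 7] / [6] / [8];  Q = [1, 3] / [2, 4] / [5] / [6]
  Insert 2 (step 7): P = [1, 2] / [4, 5] / [6, 7] / [8];  Q = [1, 3] / [2, 4] / [5, 7] / [6]
  Insert 3 (step 8): P = [1, 2, 3] / [4, 5] / [6, 7] / [8];  Q = [1, 3, 8] / [2, 4] / [5, 7] / [6]
Final shape: (3, 2, 2, 1).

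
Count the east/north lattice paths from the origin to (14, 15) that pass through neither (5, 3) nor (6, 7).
Number of paths = 42617360

Inclusion–exclusion. Total paths: C(29, 14) = 77558760. Through P₁: C(8, 5)·C(21, 9) = 16460080. Through P₂: C(13, 6)·C(16, 8) = 22084920. Since P₁ is strictly southwest of P₂, a monotone path through both must visit P₁ then P₂; paths through both = C(8, 5)·C(5, 1)·C(16, 8) = 3603600. Avoid both = 77558760 − 16460080 − 22084920 + 3603600 = 42617360.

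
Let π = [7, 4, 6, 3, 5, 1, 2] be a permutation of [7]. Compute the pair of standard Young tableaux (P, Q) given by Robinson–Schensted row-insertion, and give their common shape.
P = [1, 2] / [3, 5] / [4, 6] / [7];  Q = [1, 3] / [2, 5] / [4, 7] / [6];  common shape = (2, 2, 2, 1)

Row-insert the values π_1, π_2, … into P one at a time, bumping the leftmost entry strictly greater than the inserted value down to the next row. The recording tableau Q records, in position (i, j), the step at which that cell was added to P.
  Insert 7 (step 1): P = [7];  Q = [1]
  Insert 4 (step 2): P = [4] / [7];  Q = [1] / [2]
  Insert 6 (step 3): P = [4, 6] / [7];  Q = [1, 3] / [2]
  Insert 3 (step 4): P = [3, 6] / [4] / [7];  Q = [1, 3] / [2] / [4]
  Insert 5 (step 5): P = [3, 5] / [4, 6] / [7];  Q = [1, 3] / [2, 5] / [4]
  Insert 1 (step 6): P = [1, 5] / [3, 6] / [4] / [7];  Q = [1, 3] / [2, 5] / [4] / [6]
  Insert 2 (step 7): P = [1, 2] / [3, 5] / [4, 6] / [7];  Q = [1, 3] / [2, 5] / [4, 7] / [6]
Final shape: (2, 2, 2, 1).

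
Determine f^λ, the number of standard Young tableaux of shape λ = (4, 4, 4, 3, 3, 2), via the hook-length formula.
# SYT of shape (4, 4, 4, 3, 3, 2) = 20785050

Hook-length formula: f^λ = n! / Π hook(c), product over all cells c of the Young diagram. For λ = (4, 4, 4, 3, 3, 2), n = 20 boxes. Hook lengths by row (left-to-right, top-to-bottom): [9, 8, 6, 3]; [8, 7, 5, 2]; [7, 6, 4, 1]; [5, 4, 2]; [4, 3, 1]; [2, 1]. Product of hooks = 117050572800. So f^λ = 20! / 117050572800 = 2432902008176640000 / 117050572800 = 20785050.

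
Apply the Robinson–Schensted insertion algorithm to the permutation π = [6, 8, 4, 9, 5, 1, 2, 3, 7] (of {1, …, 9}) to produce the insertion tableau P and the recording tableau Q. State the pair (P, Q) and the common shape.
P = [1, 2, 3, 7] / [4, 5, 9] / [6, 8];  Q = [1, 2, 4, 9] / [3, 5, 8] / [6, 7];  common shape = (4, 3, 2)

Row-insert the values π_1, π_2, … into P one at a time, bumping the leftmost entry strictly greater than the inserted value down to the next row. The recording tableau Q records, in position (i, j), the step at which that cell was added to P.
  Insert 6 (step 1): P = [6];  Q = [1]
  Insert 8 (step 2): P = [6, 8];  Q = [1, 2]
  Insert 4 (step 3): P = [4, 8] / [6];  Q = [1, 2] / [3]
  Insert 9 (step 4): P = [4, 8, 9] / [6];  Q = [1, 2, 4] / [3]
  Insert 5 (step 5): P = [4, 5, 9] / [6, 8];  Q = [1, 2, 4] / [3, 5]
  Insert 1 (step 6): P = [1, 5, 9] / [4, 8] / [6];  Q = [1, 2, 4] / [3, 5] / [6]
  Insert 2 (step 7): P = [1, 2, 9] / [4, 5] / [6, 8];  Q = [1, 2, 4] / [3, 5] / [6, 7]
  Insert 3 (step 8): P = [1, 2, 3] / [4, 5, 9] / [6, 8];  Q = [1, 2, 4] / [3, 5, 8] / [6, 7]
  Insert 7 (step 9): P = [1, 2, 3, 7] / [4, 5, 9] / [6, 8];  Q = [1, 2, 4, 9] / [3, 5, 8] / [6, 7]
Final shape: (4, 3, 2).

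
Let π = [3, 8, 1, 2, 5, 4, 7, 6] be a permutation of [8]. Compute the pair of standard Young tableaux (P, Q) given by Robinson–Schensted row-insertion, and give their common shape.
P = [1, 2, 4, 6] / [3, 5, 7] / [8];  Q = [1, 2, 5, 7] / [3, 4, 8] / [6];  common shape = (4, 3, 1)

Row-insert the values π_1, π_2, … into P one at a time, bumping the leftmost entry strictly greater than the inserted value down to the next row. The recording tableau Q records, in position (i, j), the step at which that cell was added to P.
  Insert 3 (step 1): P = [3];  Q = [1]
  Insert 8 (step 2): P = [3, 8];  Q = [1, 2]
  Insert 1 (step 3): P = [1, 8] / [3];  Q = [1, 2] / [3]
  Insert 2 (step 4): P = [1, 2] / [3, 8];  Q = [1, 2] / [3, 4]
  Insert 5 (step 5): P = [1, 2, 5] / [3, 8];  Q = [1, 2, 5] / [3, 4]
  Insert 4 (step 6): P = [1, 2, 4] / [3, 5] / [8];  Q = [1, 2, 5] / [3, 4] / [6]
  Insert 7 (step 7): P = [1, 2, 4, 7] / [3, 5] / [8];  Q = [1, 2, 5, 7] / [3, 4] / [6]
  Insert 6 (step 8): P = [1, 2, 4, 6] / [3, 5, 7] / [8];  Q = [1, 2, 5, 7] / [3, 4, 8] / [6]
Final shape: (4, 3, 1).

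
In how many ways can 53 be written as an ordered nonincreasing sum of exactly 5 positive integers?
p(53, 5 parts) = 3266

Partitions of n into exactly k parts are in bijection with partitions of n − k into at most k parts (subtract 1 from each part). So p(53, exactly 5) = p(48, parts ≤ 5). Computing via the recurrence p(m, j) = p(m, j−1) + p(m−j, j) gives 3266.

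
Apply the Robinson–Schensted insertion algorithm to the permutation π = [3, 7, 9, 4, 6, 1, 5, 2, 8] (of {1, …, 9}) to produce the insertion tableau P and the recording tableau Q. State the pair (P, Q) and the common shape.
P = [1, 2, 5, 8] / [3, 4] / [6, 9] / [7];  Q = [1, 2, 3, 9] / [4, 5] / [6, 7] / [8];  common shape = (4, 2, 2, 1)

Row-insert the values π_1, π_2, … into P one at a time, bumping the leftmost entry strictly greater than the inserted value down to the next row. The recording tableau Q records, in position (i, j), the step at which that cell was added to P.
  Insert 3 (step 1): P = [3];  Q = [1]
  Insert 7 (step 2): P = [3, 7];  Q = [1, 2]
  Insert 9 (step 3): P = [3, 7, 9];  Q = [1, 2, 3]
  Insert 4 (step 4): P = [3, 4, 9] / [7];  Q = [1, 2, 3] / [4]
  Insert 6 (step 5): P = [3, 4, 6] / [7, 9];  Q = [1, 2, 3] / [4, 5]
  Insert 1 (step 6): P = [1, 4, 6] / [3, 9] / [7];  Q = [1, 2, 3] / [4, 5] / [6]
  Insert 5 (step 7): P = [1, 4, 5] / [3, 6] / [7, 9];  Q = [1, 2, 3] / [4, 5] / [6, 7]
  Insert 2 (step 8): P = [1, 2, 5] / [3, 4] / [6, 9] / [7];  Q = [1, 2, 3] / [4, 5] / [6, 7] / [8]
  Insert 8 (step 9): P = [1, 2, 5, 8] / [3, 4] / [6, 9] / [7];  Q = [1, 2, 3, 9] / [4, 5] / [6, 7] / [8]
Final shape: (4, 2, 2, 1).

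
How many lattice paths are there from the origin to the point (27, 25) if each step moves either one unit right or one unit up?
Number of paths = 477551179875952

A monotone lattice path from (0, 0) to (27, 25) consists of 27 east steps and 25 north steps in some order, so it is determined by which 27 of the 52 steps are east. The count is C(52, 27) = 477551179875952.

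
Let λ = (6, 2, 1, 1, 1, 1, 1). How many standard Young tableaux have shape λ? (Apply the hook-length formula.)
# SYT of shape (6, 2, 1, 1, 1, 1, 1) = 4290

Hook-length formula: f^λ = n! / Π hook(c), product over all cells c of the Young diagram. For λ = (6, 2, 1, 1, 1, 1, 1), n = 13 boxes. Hook lengths by row (left-to-right, top-to-bottom): [12, 6, 4, 3, 2, 1]; [7, 1]; [5]; [4]; [3]; [2]; [1]. Product of hooks = 1451520. So f^λ = 13! / 1451520 = 6227020800 / 1451520 = 4290.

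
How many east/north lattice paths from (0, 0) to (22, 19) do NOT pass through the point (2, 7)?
Number of paths = 236534127960

Total paths from (0, 0) to (22, 19): C(41, 22) = 244662670200. Paths through (2, 7): (paths (0, 0) → (2, 7)) × (paths (2, 7) → (22, 19)) = C(9, 2) · C(32, 20) = 36 · 225792840 = 8128542240. Avoidance count = 244662670200 − 8128542240 = 236534127960.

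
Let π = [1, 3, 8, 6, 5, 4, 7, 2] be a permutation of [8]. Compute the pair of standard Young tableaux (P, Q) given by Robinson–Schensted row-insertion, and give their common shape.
P = [1, 2, 4, 7] / [3] / [5] / [6] / [8];  Q = [1, 2, 3, 7] / [4] / [5] / [6] / [8];  common shape = (4, 1, 1, 1, 1)

Row-insert the values π_1, π_2, … into P one at a time, bumping the leftmost entry strictly greater than the inserted value down to the next row. The recording tableau Q records, in position (i, j), the step at which that cell was added to P.
  Insert 1 (step 1): P = [1];  Q = [1]
  Insert 3 (step 2): P = [1, 3];  Q = [1, 2]
  Insert 8 (step 3): P = [1, 3, 8];  Q = [1, 2, 3]
  Insert 6 (step 4): P = [1, 3, 6] / [8];  Q = [1, 2, 3] / [4]
  Insert 5 (step 5): P = [1, 3, 5] / [6] / [8];  Q = [1, 2, 3] / [4] / [5]
  Insert 4 (step 6): P = [1, 3, 4] / [5] / [6] / [8];  Q = [1, 2, 3] / [4] / [5] / [6]
  Insert 7 (step 7): P = [1, 3, 4, 7] / [5] / [6] / [8];  Q = [1, 2, 3, 7] / [4] / [5] / [6]
  Insert 2 (step 8): P = [1, 2, 4, 7] / [3] / [5] / [6] / [8];  Q = [1, 2, 3, 7] / [4] / [5] / [6] / [8]
Final shape: (4, 1, 1, 1, 1).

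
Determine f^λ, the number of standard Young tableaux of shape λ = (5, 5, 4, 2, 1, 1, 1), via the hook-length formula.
# SYT of shape (5, 5, 4, 2, 1, 1, 1) = 28569996

Hook-length formula: f^λ = n! / Π hook(c), product over all cells c of the Young diagram. For λ = (5, 5, 4, 2, 1, 1, 1), n = 19 boxes. Hook lengths by row (left-to-right, top-to-bottom): [11, 7, 5, 4, 2]; [10, 6, 4, 3, 1]; [8, 4, 2, 1]; [5, 1]; [3]; [2]; [1]. Product of hooks = 4257792000. So f^λ = 19! / 4257792000 = 121645100408832000 / 4257792000 = 28569996.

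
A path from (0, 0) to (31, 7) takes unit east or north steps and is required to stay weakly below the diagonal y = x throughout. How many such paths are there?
Number of paths = 9859575

By the reflection principle (André's argument), the number of monotone paths to (31, 7) with n ≤ m that never go above y = x is C(38, 31) − C(38, 32) = 12620256 − 2760681 = 9859575.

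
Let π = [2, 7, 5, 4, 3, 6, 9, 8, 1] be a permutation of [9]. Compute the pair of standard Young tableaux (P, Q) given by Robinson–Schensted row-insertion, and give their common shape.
P = [1, 3, 6, 8] / [2, 9] / [4] / [5] / [7];  Q = [1, 2, 6, 7] / [3, 8] / [4] / [5] / [9];  common shape = (4, 2, 1, 1, 1)

Row-insert the values π_1, π_2, … into P one at a time, bumping the leftmost entry strictly greater than the inserted value down to the next row. The recording tableau Q records, in position (i, j), the step at which that cell was added to P.
  Insert 2 (step 1): P = [2];  Q = [1]
  Insert 7 (step 2): P = [2, 7];  Q = [1, 2]
  Insert 5 (step 3): P = [2, 5] / [7];  Q = [1, 2] / [3]
  Insert 4 (step 4): P = [2, 4] / [5] / [7];  Q = [1, 2] / [3] / [4]
  Insert 3 (step 5): P = [2, 3] / [4] / [5] / [7];  Q = [1, 2] / [3] / [4] / [5]
  Insert 6 (step 6): P = [2, 3, 6] / [4] / [5] / [7];  Q = [1, 2, 6] / [3] / [4] / [5]
  Insert 9 (step 7): P = [2, 3, 6, 9] / [4] / [5] / [7];  Q = [1, 2, 6, 7] / [3] / [4] / [5]
  Insert 8 (step 8): P = [2, 3, 6, 8] / [4, 9] / [5] / [7];  Q = [1, 2, 6, 7] / [3, 8] / [4] / [5]
  Insert 1 (step 9): P = [1, 3, 6, 8] / [2, 9] / [4] / [5] / [7];  Q = [1, 2, 6, 7] / [3, 8] / [4] / [5] / [9]
Final shape: (4, 2, 1, 1, 1).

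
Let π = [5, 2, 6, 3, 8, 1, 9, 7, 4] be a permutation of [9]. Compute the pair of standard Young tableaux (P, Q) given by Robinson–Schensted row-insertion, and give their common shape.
P = [1, 3, 4, 9] / [2, 6, 7] / [5, 8];  Q = [1, 3, 5, 7] / [2, 4, 8] / [6, 9];  common shape = (4, 3, 2)

Row-insert the values π_1, π_2, … into P one at a time, bumping the leftmost entry strictly greater than the inserted value down to the next row. The recording tableau Q records, in position (i, j), the step at which that cell was added to P.
  Insert 5 (step 1): P = [5];  Q = [1]
  Insert 2 (step 2): P = [2] / [5];  Q = [1] / [2]
  Insert 6 (step 3): P = [2, 6] / [5];  Q = [1, 3] / [2]
  Insert 3 (step 4): P = [2, 3] / [5, 6];  Q = [1, 3] / [2, 4]
  Insert 8 (step 5): P = [2, 3, 8] / [5, 6];  Q = [1, 3, 5] / [2, 4]
  Insert 1 (step 6): P = [1, 3, 8] / [2, 6] / [5];  Q = [1, 3, 5] / [2, 4] / [6]
  Insert 9 (step 7): P = [1, 3, 8, 9] / [2, 6] / [5];  Q = [1, 3, 5, 7] / [2, 4] / [6]
  Insert 7 (step 8): P = [1, 3, 7, 9] / [2, 6, 8] / [5];  Q = [1, 3, 5, 7] / [2, 4, 8] / [6]
  Insert 4 (step 9): P = [1, 3, 4, 9] / [2, 6, 7] / [5, 8];  Q = [1, 3, 5, 7] / [2, 4, 8] / [6, 9]
Final shape: (4, 3, 2).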